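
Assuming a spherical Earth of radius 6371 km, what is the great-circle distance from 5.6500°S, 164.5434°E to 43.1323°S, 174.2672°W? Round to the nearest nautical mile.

Δλ = -174.2672 − 164.5434 = -338.8106°; wrapped into (−180°, 180°]: 21.1894°.
Δφ = -43.1323 − -5.6500 = -37.4823°.
a = sin²(Δφ/2) + cos φ₁ · cos φ₂ · sin²(Δλ/2) = 0.127779.
c = 2·atan2(√a, √(1−a)) = 0.73110 rad → d = 6371·c ≈ 4657.83 km ≈ 2515.03 nmi.

2515 nmi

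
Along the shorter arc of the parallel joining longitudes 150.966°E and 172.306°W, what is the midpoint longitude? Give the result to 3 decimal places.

Signed shortest Δλ from +150.966° to -172.306° is +36.728°.
Midpoint longitude = +150.966° + (+36.728°)/2 = +150.966° + 18.364° = +169.330°.
(The naïve average (+150.966 + -172.306)/2 = -10.67° is on the wrong side of the globe.)

169.330°E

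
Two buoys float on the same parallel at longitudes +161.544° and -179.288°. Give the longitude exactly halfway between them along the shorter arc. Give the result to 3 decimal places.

+171.128°

Signed shortest Δλ from +161.544° to -179.288° is +19.168°.
Midpoint longitude = +161.544° + (+19.168°)/2 = +161.544° + 9.584° = +171.128°.
(The naïve average (+161.544 + -179.288)/2 = -8.872° is on the wrong side of the globe.)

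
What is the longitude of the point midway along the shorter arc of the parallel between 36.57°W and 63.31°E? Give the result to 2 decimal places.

Signed shortest Δλ from -36.57° to +63.31° is +99.88°.
Midpoint longitude = -36.57° + (+99.88°)/2 = -36.57° + 49.94° = +13.37°.

13.37°E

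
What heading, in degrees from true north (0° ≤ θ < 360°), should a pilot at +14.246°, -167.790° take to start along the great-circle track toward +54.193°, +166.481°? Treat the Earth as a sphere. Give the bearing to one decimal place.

Δλ = 166.481 − -167.790 = 334.271°; wrapped into (−180°, 180°]: -25.729°.
θ = atan2( sin Δλ · cos φ₂ , cos φ₁ · sin φ₂ − sin φ₁ · cos φ₂ · cos Δλ )
  = atan2(-0.25398, 0.65635) = -21.154° → normalised to [0°, 360°): 338.846°.

338.8°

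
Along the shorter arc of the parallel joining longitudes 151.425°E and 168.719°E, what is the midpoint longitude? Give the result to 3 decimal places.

160.072°E

Signed shortest Δλ from +151.425° to +168.719° is +17.294°.
Midpoint longitude = +151.425° + (+17.294°)/2 = +151.425° + 8.647° = +160.072°.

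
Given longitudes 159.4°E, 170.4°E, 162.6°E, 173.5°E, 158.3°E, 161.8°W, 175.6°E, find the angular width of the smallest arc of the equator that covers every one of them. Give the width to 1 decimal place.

39.9°

Sort the longitudes: -161.8°, +158.3°, +159.4°, +162.6°, +170.4°, +173.5°, +175.6°.
Eastward gaps between consecutive values (wrapping around): 320.1°, 1.1°, 3.2°, 7.8°, 3.1°, 2.1°, 22.6°.
Largest gap = 320.1° ⇒ minimal covering band is its complement: 360° − 320.1° = 39.9°.
Band runs from +158.3° eastward to -161.8°, crossing the antimeridian.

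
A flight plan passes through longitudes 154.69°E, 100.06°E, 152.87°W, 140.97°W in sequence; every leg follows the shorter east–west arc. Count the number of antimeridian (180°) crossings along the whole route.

Leg 1: +154.69° → +100.06°, shortest Δλ = -54.63° (west) — does not cross 180°.
Leg 2: +100.06° → -152.87°, shortest Δλ = 107.07° (east) — crosses 180°.
Leg 3: -152.87° → -140.97°, shortest Δλ = 11.9° (east) — does not cross 180°.
Total crossings: 1.

1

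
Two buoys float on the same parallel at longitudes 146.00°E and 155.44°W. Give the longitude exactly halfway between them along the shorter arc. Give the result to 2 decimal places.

175.28°E

Signed shortest Δλ from +146.00° to -155.44° is +58.56°.
Midpoint longitude = +146.00° + (+58.56°)/2 = +146.00° + 29.28° = +175.28°.
(The naïve average (+146.00 + -155.44)/2 = -4.72° is on the wrong side of the globe.)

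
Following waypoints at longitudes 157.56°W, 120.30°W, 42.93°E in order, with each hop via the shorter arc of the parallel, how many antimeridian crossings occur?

Leg 1: -157.56° → -120.30°, shortest Δλ = 37.26° (east) — does not cross 180°.
Leg 2: -120.30° → +42.93°, shortest Δλ = 163.23° (east) — does not cross 180°.
Total crossings: 0.

0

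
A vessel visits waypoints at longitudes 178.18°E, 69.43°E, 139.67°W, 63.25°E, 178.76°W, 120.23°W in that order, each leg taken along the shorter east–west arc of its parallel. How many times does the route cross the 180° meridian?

Leg 1: +178.18° → +69.43°, shortest Δλ = -108.75° (west) — does not cross 180°.
Leg 2: +69.43° → -139.67°, shortest Δλ = 150.9° (east) — crosses 180°.
Leg 3: -139.67° → +63.25°, shortest Δλ = -157.08° (west) — crosses 180°.
Leg 4: +63.25° → -178.76°, shortest Δλ = 117.99° (east) — crosses 180°.
Leg 5: -178.76° → -120.23°, shortest Δλ = 58.53° (east) — does not cross 180°.
Total crossings: 3.

3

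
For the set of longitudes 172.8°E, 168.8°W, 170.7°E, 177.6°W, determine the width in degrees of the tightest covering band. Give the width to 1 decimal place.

20.5°

Sort the longitudes: -177.6°, -168.8°, +170.7°, +172.8°.
Eastward gaps between consecutive values (wrapping around): 8.8°, 339.5°, 2.1°, 9.6°.
Largest gap = 339.5° ⇒ minimal covering band is its complement: 360° − 339.5° = 20.5°.
Band runs from +170.7° eastward to -168.8°, crossing the antimeridian.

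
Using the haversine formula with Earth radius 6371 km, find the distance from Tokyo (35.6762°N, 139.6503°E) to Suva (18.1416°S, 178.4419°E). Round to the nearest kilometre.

7245 km

Δλ = 178.4419 − 139.6503 = 38.7916°.
Δφ = -18.1416 − 35.6762 = -53.8178°.
a = sin²(Δφ/2) + cos φ₁ · cos φ₂ · sin²(Δλ/2) = 0.289957.
c = 2·atan2(√a, √(1−a)) = 1.13726 rad → d = 6371·c ≈ 7245.45 km.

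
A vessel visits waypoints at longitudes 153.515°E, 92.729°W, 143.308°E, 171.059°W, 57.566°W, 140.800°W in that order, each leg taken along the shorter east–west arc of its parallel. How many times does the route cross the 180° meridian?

Leg 1: +153.515° → -92.729°, shortest Δλ = 113.756° (east) — crosses 180°.
Leg 2: -92.729° → +143.308°, shortest Δλ = -123.963° (west) — crosses 180°.
Leg 3: +143.308° → -171.059°, shortest Δλ = 45.633° (east) — crosses 180°.
Leg 4: -171.059° → -57.566°, shortest Δλ = 113.493° (east) — does not cross 180°.
Leg 5: -57.566° → -140.800°, shortest Δλ = -83.234° (west) — does not cross 180°.
Total crossings: 3.

3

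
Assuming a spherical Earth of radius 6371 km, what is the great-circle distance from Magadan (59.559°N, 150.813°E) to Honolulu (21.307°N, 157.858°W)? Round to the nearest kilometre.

Δλ = -157.858 − 150.813 = -308.671°; wrapped into (−180°, 180°]: 51.329°.
Δφ = 21.307 − 59.559 = -38.252°.
a = sin²(Δφ/2) + cos φ₁ · cos φ₂ · sin²(Δλ/2) = 0.195892.
c = 2·atan2(√a, √(1−a)) = 0.91699 rad → d = 6371·c ≈ 5842.11 km.

5842 km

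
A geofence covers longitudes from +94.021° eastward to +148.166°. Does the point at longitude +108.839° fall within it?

Band width going east from +94.021° to +148.166°: ((148.166 − 94.021) mod 360) = 54.145°.
Offset of +108.839° east of the west edge: ((108.839 − 94.021) mod 360) = 14.818°.
14.818° ≤ 54.145° ⇒ inside.

Yes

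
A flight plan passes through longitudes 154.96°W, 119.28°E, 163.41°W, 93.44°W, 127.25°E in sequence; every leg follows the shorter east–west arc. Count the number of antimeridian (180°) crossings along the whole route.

3

Leg 1: -154.96° → +119.28°, shortest Δλ = -85.76° (west) — crosses 180°.
Leg 2: +119.28° → -163.41°, shortest Δλ = 77.31° (east) — crosses 180°.
Leg 3: -163.41° → -93.44°, shortest Δλ = 69.97° (east) — does not cross 180°.
Leg 4: -93.44° → +127.25°, shortest Δλ = -139.31° (west) — crosses 180°.
Total crossings: 3.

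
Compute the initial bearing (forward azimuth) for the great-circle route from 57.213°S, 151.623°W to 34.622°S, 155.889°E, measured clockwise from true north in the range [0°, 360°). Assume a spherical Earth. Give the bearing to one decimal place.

Δλ = 155.889 − -151.623 = 307.512°; wrapped into (−180°, 180°]: -52.488°.
θ = atan2( sin Δλ · cos φ₂ , cos φ₁ · sin φ₂ − sin φ₁ · cos φ₂ · cos Δλ )
  = atan2(-0.65276, 0.11360) = -80.128° → normalised to [0°, 360°): 279.872°.

279.9°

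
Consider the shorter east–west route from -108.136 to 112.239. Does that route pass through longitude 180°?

Yes

Naïve |112.239 − -108.136| = 220.375° > 180°, so the shorter arc goes the other way round — across 180°.
Signed shortest Δλ = ((112.239 − -108.136 + 180) mod 360) − 180 = -139.625°.
Going west by 139.625° from -108.136° passes through 180° before reaching +112.239°.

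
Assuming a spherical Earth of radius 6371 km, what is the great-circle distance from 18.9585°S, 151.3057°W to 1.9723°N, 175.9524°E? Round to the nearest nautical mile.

Δλ = 175.9524 − -151.3057 = 327.2581°; wrapped into (−180°, 180°]: -32.7419°.
Δφ = 1.9723 − -18.9585 = 20.9308°.
a = sin²(Δφ/2) + cos φ₁ · cos φ₂ · sin²(Δλ/2) = 0.108082.
c = 2·atan2(√a, √(1−a)) = 0.66998 rad → d = 6371·c ≈ 4268.42 km ≈ 2304.76 nmi.

2305 nmi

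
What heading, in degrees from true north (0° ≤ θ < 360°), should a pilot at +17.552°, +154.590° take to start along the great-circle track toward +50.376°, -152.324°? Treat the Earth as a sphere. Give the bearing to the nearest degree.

39°

Δλ = -152.324 − 154.590 = -306.914°; wrapped into (−180°, 180°]: 53.086°.
θ = atan2( sin Δλ · cos φ₂ , cos φ₁ · sin φ₂ − sin φ₁ · cos φ₂ · cos Δλ )
  = atan2(0.50990, 0.61887) = 39.486° → normalised to [0°, 360°): 39.486°.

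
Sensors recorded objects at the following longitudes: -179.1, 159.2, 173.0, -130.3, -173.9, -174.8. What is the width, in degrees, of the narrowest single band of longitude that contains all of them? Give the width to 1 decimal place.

Sort the longitudes: -179.1°, -174.8°, -173.9°, -130.3°, +159.2°, +173.0°.
Eastward gaps between consecutive values (wrapping around): 4.3°, 0.9°, 43.6°, 289.5°, 13.8°, 7.9°.
Largest gap = 289.5° ⇒ minimal covering band is its complement: 360° − 289.5° = 70.5°.
Band runs from +159.2° eastward to -130.3°, crossing the antimeridian.

70.5°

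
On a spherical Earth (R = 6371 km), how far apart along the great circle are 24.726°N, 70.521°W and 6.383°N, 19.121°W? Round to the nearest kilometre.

5830 km

Δλ = -19.121 − -70.521 = 51.400°.
Δφ = 6.383 − 24.726 = -18.343°.
a = sin²(Δφ/2) + cos φ₁ · cos φ₂ · sin²(Δλ/2) = 0.195165.
c = 2·atan2(√a, √(1−a)) = 0.91515 rad → d = 6371·c ≈ 5830.43 km.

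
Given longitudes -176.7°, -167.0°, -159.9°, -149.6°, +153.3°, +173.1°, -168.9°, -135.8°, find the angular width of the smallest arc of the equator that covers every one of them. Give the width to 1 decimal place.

70.9°

Sort the longitudes: -176.7°, -168.9°, -167.0°, -159.9°, -149.6°, -135.8°, +153.3°, +173.1°.
Eastward gaps between consecutive values (wrapping around): 7.8°, 1.9°, 7.1°, 10.3°, 13.8°, 289.1°, 19.8°, 10.2°.
Largest gap = 289.1° ⇒ minimal covering band is its complement: 360° − 289.1° = 70.9°.
Band runs from +153.3° eastward to -135.8°, crossing the antimeridian.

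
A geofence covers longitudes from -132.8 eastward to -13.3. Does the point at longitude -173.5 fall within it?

Band width going east from -132.8° to -13.3°: ((-13.3 − -132.8) mod 360) = 119.5°.
Offset of -173.5° east of the west edge: ((-173.5 − -132.8) mod 360) = 319.3°.
319.3° > 119.5° ⇒ outside.

No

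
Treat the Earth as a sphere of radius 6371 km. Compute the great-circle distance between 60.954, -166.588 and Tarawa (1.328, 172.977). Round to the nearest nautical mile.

Δλ = 172.977 − -166.588 = 339.565°; wrapped into (−180°, 180°]: -20.435°.
Δφ = 1.328 − 60.954 = -59.626°.
a = sin²(Δφ/2) + cos φ₁ · cos φ₂ · sin²(Δλ/2) = 0.262452.
c = 2·atan2(√a, √(1−a)) = 1.07572 rad → d = 6371·c ≈ 6853.43 km ≈ 3700.55 nmi.

3701 nmi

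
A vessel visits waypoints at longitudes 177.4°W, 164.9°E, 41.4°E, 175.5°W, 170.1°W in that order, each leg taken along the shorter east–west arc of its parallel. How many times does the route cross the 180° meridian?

2

Leg 1: -177.4° → +164.9°, shortest Δλ = -17.7° (west) — crosses 180°.
Leg 2: +164.9° → +41.4°, shortest Δλ = -123.5° (west) — does not cross 180°.
Leg 3: +41.4° → -175.5°, shortest Δλ = 143.1° (east) — crosses 180°.
Leg 4: -175.5° → -170.1°, shortest Δλ = 5.4° (east) — does not cross 180°.
Total crossings: 2.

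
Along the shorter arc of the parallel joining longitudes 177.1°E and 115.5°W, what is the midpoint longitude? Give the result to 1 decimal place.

149.2°W

Signed shortest Δλ from +177.1° to -115.5° is +67.4°.
Midpoint longitude = +177.1° + (+67.4°)/2 = +177.1° + 33.7° = +210.8°.
Normalise into (−180°, 180°]: -149.2°.
(The naïve average (+177.1 + -115.5)/2 = 30.8° is on the wrong side of the globe.)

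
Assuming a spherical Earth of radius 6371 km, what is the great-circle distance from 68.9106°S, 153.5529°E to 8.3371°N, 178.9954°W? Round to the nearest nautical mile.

4779 nmi

Δλ = -178.9954 − 153.5529 = -332.5483°; wrapped into (−180°, 180°]: 27.4517°.
Δφ = 8.3371 − -68.9106 = 77.2477°.
a = sin²(Δφ/2) + cos φ₁ · cos φ₂ · sin²(Δλ/2) = 0.409676.
c = 2·atan2(√a, √(1−a)) = 1.38915 rad → d = 6371·c ≈ 8850.28 km ≈ 4778.77 nmi.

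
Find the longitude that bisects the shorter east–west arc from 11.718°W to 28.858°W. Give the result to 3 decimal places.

Signed shortest Δλ from -11.718° to -28.858° is -17.140°.
Midpoint longitude = -11.718° + (-17.140°)/2 = -11.718° − 8.570° = -20.288°.

20.288°W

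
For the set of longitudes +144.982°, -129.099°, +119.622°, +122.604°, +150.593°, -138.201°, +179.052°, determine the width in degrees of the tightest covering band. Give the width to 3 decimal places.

Sort the longitudes: -138.201°, -129.099°, +119.622°, +122.604°, +144.982°, +150.593°, +179.052°.
Eastward gaps between consecutive values (wrapping around): 9.102°, 248.721°, 2.982°, 22.378°, 5.611°, 28.459°, 42.747°.
Largest gap = 248.721° ⇒ minimal covering band is its complement: 360° − 248.721° = 111.279°.
Band runs from +119.622° eastward to -129.099°, crossing the antimeridian.

111.279°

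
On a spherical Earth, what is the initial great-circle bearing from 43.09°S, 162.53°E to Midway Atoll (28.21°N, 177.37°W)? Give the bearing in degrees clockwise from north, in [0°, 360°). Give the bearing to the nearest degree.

Δλ = -177.37 − 162.53 = -339.90°; wrapped into (−180°, 180°]: 20.10°.
θ = atan2( sin Δλ · cos φ₂ , cos φ₁ · sin φ₂ − sin φ₁ · cos φ₂ · cos Δλ )
  = atan2(0.30284, 0.91054) = 18.397° → normalised to [0°, 360°): 18.397°.

18°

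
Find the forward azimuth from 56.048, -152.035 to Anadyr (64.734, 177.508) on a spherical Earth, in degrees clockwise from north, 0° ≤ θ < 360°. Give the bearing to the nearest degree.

313°

Δλ = 177.508 − -152.035 = 329.543°; wrapped into (−180°, 180°]: -30.457°.
θ = atan2( sin Δλ · cos φ₂ , cos φ₁ · sin φ₂ − sin φ₁ · cos φ₂ · cos Δλ )
  = atan2(-0.21635, 0.19987) = -47.267° → normalised to [0°, 360°): 312.733°.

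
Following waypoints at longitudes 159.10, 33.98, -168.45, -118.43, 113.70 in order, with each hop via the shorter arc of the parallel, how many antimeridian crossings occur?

2

Leg 1: +159.10° → +33.98°, shortest Δλ = -125.12° (west) — does not cross 180°.
Leg 2: +33.98° → -168.45°, shortest Δλ = 157.57° (east) — crosses 180°.
Leg 3: -168.45° → -118.43°, shortest Δλ = 50.02° (east) — does not cross 180°.
Leg 4: -118.43° → +113.70°, shortest Δλ = -127.87° (west) — crosses 180°.
Total crossings: 2.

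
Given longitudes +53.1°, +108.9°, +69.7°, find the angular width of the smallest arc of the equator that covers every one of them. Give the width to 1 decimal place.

Sort the longitudes: +53.1°, +69.7°, +108.9°.
Eastward gaps between consecutive values (wrapping around): 16.6°, 39.2°, 304.2°.
Largest gap = 304.2° ⇒ minimal covering band is its complement: 360° − 304.2° = 55.8°.
Band runs from +53.1° eastward to +108.9°.

55.8°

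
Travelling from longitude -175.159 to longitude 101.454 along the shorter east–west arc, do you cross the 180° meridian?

Yes

Naïve |101.454 − -175.159| = 276.613° > 180°, so the shorter arc goes the other way round — across 180°.
Signed shortest Δλ = ((101.454 − -175.159 + 180) mod 360) − 180 = -83.387°.
Going west by 83.387° from -175.159° passes through 180° before reaching +101.454°.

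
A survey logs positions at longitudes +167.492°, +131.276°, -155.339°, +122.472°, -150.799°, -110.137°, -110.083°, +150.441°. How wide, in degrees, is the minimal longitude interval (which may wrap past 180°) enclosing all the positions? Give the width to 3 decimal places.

127.445°

Sort the longitudes: -155.339°, -150.799°, -110.137°, -110.083°, +122.472°, +131.276°, +150.441°, +167.492°.
Eastward gaps between consecutive values (wrapping around): 4.540°, 40.662°, 0.054°, 232.555°, 8.804°, 19.165°, 17.051°, 37.169°.
Largest gap = 232.555° ⇒ minimal covering band is its complement: 360° − 232.555° = 127.445°.
Band runs from +122.472° eastward to -110.083°, crossing the antimeridian.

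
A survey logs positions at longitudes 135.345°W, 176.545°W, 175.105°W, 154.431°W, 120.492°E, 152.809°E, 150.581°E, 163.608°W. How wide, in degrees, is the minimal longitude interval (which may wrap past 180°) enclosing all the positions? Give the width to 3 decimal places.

104.163°

Sort the longitudes: -176.545°, -175.105°, -163.608°, -154.431°, -135.345°, +120.492°, +150.581°, +152.809°.
Eastward gaps between consecutive values (wrapping around): 1.440°, 11.497°, 9.177°, 19.086°, 255.837°, 30.089°, 2.228°, 30.646°.
Largest gap = 255.837° ⇒ minimal covering band is its complement: 360° − 255.837° = 104.163°.
Band runs from +120.492° eastward to -135.345°, crossing the antimeridian.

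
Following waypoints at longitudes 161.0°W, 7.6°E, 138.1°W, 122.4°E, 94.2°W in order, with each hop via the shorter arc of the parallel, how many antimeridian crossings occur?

Leg 1: -161.0° → +7.6°, shortest Δλ = 168.6° (east) — does not cross 180°.
Leg 2: +7.6° → -138.1°, shortest Δλ = -145.7° (west) — does not cross 180°.
Leg 3: -138.1° → +122.4°, shortest Δλ = -99.5° (west) — crosses 180°.
Leg 4: +122.4° → -94.2°, shortest Δλ = 143.4° (east) — crosses 180°.
Total crossings: 2.

2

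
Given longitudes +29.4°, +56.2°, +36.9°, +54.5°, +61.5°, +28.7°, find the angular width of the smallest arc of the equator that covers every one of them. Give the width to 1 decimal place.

Sort the longitudes: +28.7°, +29.4°, +36.9°, +54.5°, +56.2°, +61.5°.
Eastward gaps between consecutive values (wrapping around): 0.7°, 7.5°, 17.6°, 1.7°, 5.3°, 327.2°.
Largest gap = 327.2° ⇒ minimal covering band is its complement: 360° − 327.2° = 32.8°.
Band runs from +28.7° eastward to +61.5°.

32.8°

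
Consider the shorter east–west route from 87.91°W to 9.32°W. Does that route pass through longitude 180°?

No

Signed shortest Δλ = ((-9.32 − -87.91 + 180) mod 360) − 180 = 78.59°.
Going east by 78.59° from -87.91° reaches -9.32° without touching 180°.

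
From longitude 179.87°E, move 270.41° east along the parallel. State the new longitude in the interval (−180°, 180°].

90.28°E

Start at +179.87°; shift +270.41° → +450.28°.
+450.28° lies outside (−180°, 180°]; subtract 360° → +90.28°.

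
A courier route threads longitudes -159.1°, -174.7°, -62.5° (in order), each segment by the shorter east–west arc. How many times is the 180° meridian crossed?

0

Leg 1: -159.1° → -174.7°, shortest Δλ = -15.6° (west) — does not cross 180°.
Leg 2: -174.7° → -62.5°, shortest Δλ = 112.2° (east) — does not cross 180°.
Total crossings: 0.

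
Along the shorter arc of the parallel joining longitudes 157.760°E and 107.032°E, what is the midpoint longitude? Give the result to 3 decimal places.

Signed shortest Δλ from +157.760° to +107.032° is -50.728°.
Midpoint longitude = +157.760° + (-50.728°)/2 = +157.760° − 25.364° = +132.396°.

132.396°E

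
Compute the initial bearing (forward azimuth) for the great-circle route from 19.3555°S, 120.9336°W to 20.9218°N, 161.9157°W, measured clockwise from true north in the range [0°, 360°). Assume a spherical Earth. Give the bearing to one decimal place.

Δλ = -161.9157 − -120.9336 = -40.9821°.
θ = atan2( sin Δλ · cos φ₂ , cos φ₁ · sin φ₂ − sin φ₁ · cos φ₂ · cos Δλ )
  = atan2(-0.61258, 0.57061) = -47.031° → normalised to [0°, 360°): 312.969°.

313.0°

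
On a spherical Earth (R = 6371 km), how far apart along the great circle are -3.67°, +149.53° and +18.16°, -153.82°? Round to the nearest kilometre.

6662 km

Δλ = -153.82 − 149.53 = -303.35°; wrapped into (−180°, 180°]: 56.65°.
Δφ = 18.16 − -3.67 = 21.83°.
a = sin²(Δφ/2) + cos φ₁ · cos φ₂ · sin²(Δλ/2) = 0.249326.
c = 2·atan2(√a, √(1−a)) = 1.04564 rad → d = 6371·c ≈ 6661.78 km.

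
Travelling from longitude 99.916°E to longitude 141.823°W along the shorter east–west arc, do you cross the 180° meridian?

Yes

Naïve |-141.823 − 99.916| = 241.739° > 180°, so the shorter arc goes the other way round — across 180°.
Signed shortest Δλ = ((-141.823 − 99.916 + 180) mod 360) − 180 = 118.261°.
Going east by 118.261° from +99.916° passes through 180° before reaching -141.823°.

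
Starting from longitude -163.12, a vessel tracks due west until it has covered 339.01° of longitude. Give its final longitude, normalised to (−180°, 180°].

Start at -163.12°; shift −339.01° → -502.13°.
-502.13° lies outside (−180°, 180°]; add 360° → -142.13°.

-142.13°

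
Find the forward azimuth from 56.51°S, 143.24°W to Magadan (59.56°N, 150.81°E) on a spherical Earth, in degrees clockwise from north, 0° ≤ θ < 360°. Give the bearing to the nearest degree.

Δλ = 150.81 − -143.24 = 294.05°; wrapped into (−180°, 180°]: -65.95°.
θ = atan2( sin Δλ · cos φ₂ , cos φ₁ · sin φ₂ − sin φ₁ · cos φ₂ · cos Δλ )
  = atan2(-0.46265, 0.64793) = -35.529° → normalised to [0°, 360°): 324.471°.

324°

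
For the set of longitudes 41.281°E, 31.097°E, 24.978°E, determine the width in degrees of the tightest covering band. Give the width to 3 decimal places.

Sort the longitudes: +24.978°, +31.097°, +41.281°.
Eastward gaps between consecutive values (wrapping around): 6.119°, 10.184°, 343.697°.
Largest gap = 343.697° ⇒ minimal covering band is its complement: 360° − 343.697° = 16.303°.
Band runs from +24.978° eastward to +41.281°.

16.303°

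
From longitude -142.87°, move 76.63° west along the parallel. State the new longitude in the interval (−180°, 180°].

+140.50°

Start at -142.87°; shift −76.63° → -219.50°.
-219.50° lies outside (−180°, 180°]; add 360° → +140.50°.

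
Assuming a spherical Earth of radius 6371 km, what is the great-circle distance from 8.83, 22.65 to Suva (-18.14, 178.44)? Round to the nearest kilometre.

17204 km

Δλ = 178.44 − 22.65 = 155.79°.
Δφ = -18.14 − 8.83 = -26.97°.
a = sin²(Δφ/2) + cos φ₁ · cos φ₂ · sin²(Δλ/2) = 0.952119.
c = 2·atan2(√a, √(1−a)) = 2.70039 rad → d = 6371·c ≈ 17204.17 km.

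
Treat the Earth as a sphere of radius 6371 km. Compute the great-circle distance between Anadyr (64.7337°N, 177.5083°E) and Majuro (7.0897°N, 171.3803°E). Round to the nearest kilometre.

6428 km

Δλ = 171.3803 − 177.5083 = -6.1280°.
Δφ = 7.0897 − 64.7337 = -57.6440°.
a = sin²(Δφ/2) + cos φ₁ · cos φ₂ · sin²(Δλ/2) = 0.233621.
c = 2·atan2(√a, √(1−a)) = 1.00894 rad → d = 6371·c ≈ 6427.96 km.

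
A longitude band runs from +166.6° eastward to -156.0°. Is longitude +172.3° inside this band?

Yes

Band width going east from +166.6° to -156.0°: ((-156.0 − 166.6) mod 360) = 37.4°.
Offset of +172.3° east of the west edge: ((172.3 − 166.6) mod 360) = 5.7°.
5.7° ≤ 37.4° ⇒ inside.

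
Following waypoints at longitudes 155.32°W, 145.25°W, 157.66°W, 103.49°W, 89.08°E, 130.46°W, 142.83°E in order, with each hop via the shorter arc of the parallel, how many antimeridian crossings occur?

Leg 1: -155.32° → -145.25°, shortest Δλ = 10.07° (east) — does not cross 180°.
Leg 2: -145.25° → -157.66°, shortest Δλ = -12.41° (west) — does not cross 180°.
Leg 3: -157.66° → -103.49°, shortest Δλ = 54.17° (east) — does not cross 180°.
Leg 4: -103.49° → +89.08°, shortest Δλ = -167.43° (west) — crosses 180°.
Leg 5: +89.08° → -130.46°, shortest Δλ = 140.46° (east) — crosses 180°.
Leg 6: -130.46° → +142.83°, shortest Δλ = -86.71° (west) — crosses 180°.
Total crossings: 3.

3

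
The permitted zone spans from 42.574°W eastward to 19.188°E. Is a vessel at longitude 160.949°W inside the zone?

Band width going east from -42.574° to +19.188°: ((19.188 − -42.574) mod 360) = 61.762°.
Offset of -160.949° east of the west edge: ((-160.949 − -42.574) mod 360) = 241.625°.
241.625° > 61.762° ⇒ outside.

No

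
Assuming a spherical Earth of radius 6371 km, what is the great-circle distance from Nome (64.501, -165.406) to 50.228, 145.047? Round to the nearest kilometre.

Δλ = 145.047 − -165.406 = 310.453°; wrapped into (−180°, 180°]: -49.547°.
Δφ = 50.228 − 64.501 = -14.273°.
a = sin²(Δφ/2) + cos φ₁ · cos φ₂ · sin²(Δλ/2) = 0.063791.
c = 2·atan2(√a, √(1−a)) = 0.51067 rad → d = 6371·c ≈ 3253.48 km.

3253 km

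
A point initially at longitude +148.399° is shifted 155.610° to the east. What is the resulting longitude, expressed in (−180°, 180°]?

Start at +148.399°; shift +155.610° → +304.009°.
+304.009° lies outside (−180°, 180°]; subtract 360° → -55.991°.

-55.991°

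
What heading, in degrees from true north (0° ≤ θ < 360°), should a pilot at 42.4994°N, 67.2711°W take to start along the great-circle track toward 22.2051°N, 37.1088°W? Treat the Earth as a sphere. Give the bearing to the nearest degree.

Δλ = -37.1088 − -67.2711 = 30.1623°.
θ = atan2( sin Δλ · cos φ₂ , cos φ₁ · sin φ₂ − sin φ₁ · cos φ₂ · cos Δλ )
  = atan2(0.46519, -0.26216) = 119.403° → normalised to [0°, 360°): 119.403°.

119°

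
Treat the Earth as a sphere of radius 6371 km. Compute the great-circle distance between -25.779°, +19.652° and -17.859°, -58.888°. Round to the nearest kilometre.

8042 km

Δλ = -58.888 − 19.652 = -78.540°.
Δφ = -17.859 − -25.779 = 7.920°.
a = sin²(Δφ/2) + cos φ₁ · cos φ₂ · sin²(Δλ/2) = 0.348169.
c = 2·atan2(√a, √(1−a)) = 1.26226 rad → d = 6371·c ≈ 8041.87 km.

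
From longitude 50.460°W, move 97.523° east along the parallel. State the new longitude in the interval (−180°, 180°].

47.063°E

Start at -50.460°; shift +97.523° → +47.063°.
+47.063° already lies in (−180°, 180°].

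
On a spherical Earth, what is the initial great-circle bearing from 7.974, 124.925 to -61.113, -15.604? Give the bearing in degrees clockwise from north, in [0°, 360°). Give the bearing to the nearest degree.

201°

Δλ = -15.604 − 124.925 = -140.529°.
θ = atan2( sin Δλ · cos φ₂ , cos φ₁ · sin φ₂ − sin φ₁ · cos φ₂ · cos Δλ )
  = atan2(-0.30709, -0.81538) = -159.362° → normalised to [0°, 360°): 200.638°.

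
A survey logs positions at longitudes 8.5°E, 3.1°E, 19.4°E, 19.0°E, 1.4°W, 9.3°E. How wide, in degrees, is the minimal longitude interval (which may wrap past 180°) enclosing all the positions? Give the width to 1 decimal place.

Sort the longitudes: -1.4°, +3.1°, +8.5°, +9.3°, +19.0°, +19.4°.
Eastward gaps between consecutive values (wrapping around): 4.5°, 5.4°, 0.8°, 9.7°, 0.4°, 339.2°.
Largest gap = 339.2° ⇒ minimal covering band is its complement: 360° − 339.2° = 20.8°.
Band runs from -1.4° eastward to +19.4°.

20.8°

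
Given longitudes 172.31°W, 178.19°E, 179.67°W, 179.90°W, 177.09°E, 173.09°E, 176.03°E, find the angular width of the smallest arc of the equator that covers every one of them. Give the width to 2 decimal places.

14.60°

Sort the longitudes: -179.90°, -179.67°, -172.31°, +173.09°, +176.03°, +177.09°, +178.19°.
Eastward gaps between consecutive values (wrapping around): 0.23°, 7.36°, 345.40°, 2.94°, 1.06°, 1.10°, 1.91°.
Largest gap = 345.40° ⇒ minimal covering band is its complement: 360° − 345.40° = 14.60°.
Band runs from +173.09° eastward to -172.31°, crossing the antimeridian.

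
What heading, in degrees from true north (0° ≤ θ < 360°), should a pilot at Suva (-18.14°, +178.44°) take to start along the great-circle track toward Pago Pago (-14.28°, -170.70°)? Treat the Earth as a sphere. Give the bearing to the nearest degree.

Δλ = -170.70 − 178.44 = -349.14°; wrapped into (−180°, 180°]: 10.86°.
θ = atan2( sin Δλ · cos φ₂ , cos φ₁ · sin φ₂ − sin φ₁ · cos φ₂ · cos Δλ )
  = atan2(0.18259, 0.06192) = 71.268° → normalised to [0°, 360°): 71.268°.

71°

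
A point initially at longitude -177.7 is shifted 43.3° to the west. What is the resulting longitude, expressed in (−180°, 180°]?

Start at -177.7°; shift −43.3° → -221.0°.
-221.0° lies outside (−180°, 180°]; add 360° → +139.0°.

+139.0°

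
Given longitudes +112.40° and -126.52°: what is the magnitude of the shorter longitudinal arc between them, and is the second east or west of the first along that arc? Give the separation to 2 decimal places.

Raw difference: -126.52 − 112.40 = -238.92°.
Normalise into (−180°, 180°]: -238.92° + 360° = 121.08°.
Positive ⇒ the second point lies to the east; separation 121.08°.

121.08° east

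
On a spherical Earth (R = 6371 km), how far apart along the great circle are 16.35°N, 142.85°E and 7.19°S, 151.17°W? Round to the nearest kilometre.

Δλ = -151.17 − 142.85 = -294.02°; wrapped into (−180°, 180°]: 65.98°.
Δφ = -7.19 − 16.35 = -23.54°.
a = sin²(Δφ/2) + cos φ₁ · cos φ₂ · sin²(Δλ/2) = 0.323855.
c = 2·atan2(√a, √(1−a)) = 1.21078 rad → d = 6371·c ≈ 7713.88 km.

7714 km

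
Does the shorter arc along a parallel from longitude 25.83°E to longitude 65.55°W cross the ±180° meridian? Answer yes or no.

Signed shortest Δλ = ((-65.55 − 25.83 + 180) mod 360) − 180 = -91.38°.
Going west by 91.38° from +25.83° reaches -65.55° without touching 180°.

No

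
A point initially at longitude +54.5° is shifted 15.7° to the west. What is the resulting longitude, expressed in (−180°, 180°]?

Start at +54.5°; shift −15.7° → +38.8°.
+38.8° already lies in (−180°, 180°].

+38.8°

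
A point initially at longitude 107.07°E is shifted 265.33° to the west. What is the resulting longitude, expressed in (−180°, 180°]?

Start at +107.07°; shift −265.33° → -158.26°.
-158.26° already lies in (−180°, 180°].

158.26°W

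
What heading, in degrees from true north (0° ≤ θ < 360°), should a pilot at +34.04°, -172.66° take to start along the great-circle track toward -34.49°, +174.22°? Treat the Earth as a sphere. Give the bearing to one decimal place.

Δλ = 174.22 − -172.66 = 346.88°; wrapped into (−180°, 180°]: -13.12°.
θ = atan2( sin Δλ · cos φ₂ , cos φ₁ · sin φ₂ − sin φ₁ · cos φ₂ · cos Δλ )
  = atan2(-0.18709, -0.91857) = -168.488° → normalised to [0°, 360°): 191.512°.

191.5°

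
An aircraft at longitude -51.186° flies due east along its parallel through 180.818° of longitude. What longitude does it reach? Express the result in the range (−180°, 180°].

+129.632°

Start at -51.186°; shift +180.818° → +129.632°.
+129.632° already lies in (−180°, 180°].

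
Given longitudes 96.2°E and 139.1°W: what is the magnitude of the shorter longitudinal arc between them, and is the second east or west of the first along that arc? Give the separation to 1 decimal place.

124.7° east

Raw difference: -139.1 − 96.2 = -235.3°.
Normalise into (−180°, 180°]: -235.3° + 360° = 124.7°.
Positive ⇒ the second point lies to the east; separation 124.7°.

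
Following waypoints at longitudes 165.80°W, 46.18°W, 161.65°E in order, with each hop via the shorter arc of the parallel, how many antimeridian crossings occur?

Leg 1: -165.80° → -46.18°, shortest Δλ = 119.62° (east) — does not cross 180°.
Leg 2: -46.18° → +161.65°, shortest Δλ = -152.17° (west) — crosses 180°.
Total crossings: 1.

1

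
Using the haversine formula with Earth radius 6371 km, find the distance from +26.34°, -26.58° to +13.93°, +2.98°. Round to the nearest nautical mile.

Δλ = 2.98 − -26.58 = 29.56°.
Δφ = 13.93 − 26.34 = -12.41°.
a = sin²(Δφ/2) + cos φ₁ · cos φ₂ · sin²(Δλ/2) = 0.068291.
c = 2·atan2(√a, √(1−a)) = 0.52879 rad → d = 6371·c ≈ 3368.92 km ≈ 1819.07 nmi.

1819 nmi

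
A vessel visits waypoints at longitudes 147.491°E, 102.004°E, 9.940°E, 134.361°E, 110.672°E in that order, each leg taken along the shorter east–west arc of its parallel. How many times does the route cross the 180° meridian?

0

Leg 1: +147.491° → +102.004°, shortest Δλ = -45.487° (west) — does not cross 180°.
Leg 2: +102.004° → +9.940°, shortest Δλ = -92.064° (west) — does not cross 180°.
Leg 3: +9.940° → +134.361°, shortest Δλ = 124.421° (east) — does not cross 180°.
Leg 4: +134.361° → +110.672°, shortest Δλ = -23.689° (west) — does not cross 180°.
Total crossings: 0.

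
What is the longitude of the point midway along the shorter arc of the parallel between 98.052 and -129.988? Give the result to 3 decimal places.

+164.032°

Signed shortest Δλ from +98.052° to -129.988° is +131.960°.
Midpoint longitude = +98.052° + (+131.960°)/2 = +98.052° + 65.980° = +164.032°.
(The naïve average (+98.052 + -129.988)/2 = -15.968° is on the wrong side of the globe.)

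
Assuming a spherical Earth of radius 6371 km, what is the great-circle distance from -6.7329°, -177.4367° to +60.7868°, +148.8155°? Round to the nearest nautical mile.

4353 nmi

Δλ = 148.8155 − -177.4367 = 326.2522°; wrapped into (−180°, 180°]: -33.7478°.
Δφ = 60.7868 − -6.7329 = 67.5197°.
a = sin²(Δφ/2) + cos φ₁ · cos φ₂ · sin²(Δλ/2) = 0.349655.
c = 2·atan2(√a, √(1−a)) = 1.26538 rad → d = 6371·c ≈ 8061.74 km ≈ 4352.99 nmi.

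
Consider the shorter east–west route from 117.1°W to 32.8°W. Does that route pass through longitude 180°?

Signed shortest Δλ = ((-32.8 − -117.1 + 180) mod 360) − 180 = 84.3°.
Going east by 84.3° from -117.1° reaches -32.8° without touching 180°.

No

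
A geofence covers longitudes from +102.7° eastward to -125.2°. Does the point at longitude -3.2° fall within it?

No

Band width going east from +102.7° to -125.2°: ((-125.2 − 102.7) mod 360) = 132.1°.
Offset of -3.2° east of the west edge: ((-3.2 − 102.7) mod 360) = 254.1°.
254.1° > 132.1° ⇒ outside.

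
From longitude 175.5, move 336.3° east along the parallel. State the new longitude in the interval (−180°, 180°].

Start at +175.5°; shift +336.3° → +511.8°.
+511.8° lies outside (−180°, 180°]; subtract 360° → +151.8°.

+151.8°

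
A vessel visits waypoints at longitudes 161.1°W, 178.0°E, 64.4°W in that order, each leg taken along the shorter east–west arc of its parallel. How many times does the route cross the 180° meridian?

Leg 1: -161.1° → +178.0°, shortest Δλ = -20.9° (west) — crosses 180°.
Leg 2: +178.0° → -64.4°, shortest Δλ = 117.6° (east) — crosses 180°.
Total crossings: 2.

2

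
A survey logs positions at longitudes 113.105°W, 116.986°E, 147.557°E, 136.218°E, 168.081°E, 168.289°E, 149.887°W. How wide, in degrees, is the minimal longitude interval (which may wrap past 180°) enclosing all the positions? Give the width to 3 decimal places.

Sort the longitudes: -149.887°, -113.105°, +116.986°, +136.218°, +147.557°, +168.081°, +168.289°.
Eastward gaps between consecutive values (wrapping around): 36.782°, 230.091°, 19.232°, 11.339°, 20.524°, 0.208°, 41.824°.
Largest gap = 230.091° ⇒ minimal covering band is its complement: 360° − 230.091° = 129.909°.
Band runs from +116.986° eastward to -113.105°, crossing the antimeridian.

129.909°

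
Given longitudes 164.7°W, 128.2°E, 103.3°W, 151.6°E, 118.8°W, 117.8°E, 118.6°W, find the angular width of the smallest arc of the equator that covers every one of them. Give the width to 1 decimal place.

Sort the longitudes: -164.7°, -118.8°, -118.6°, -103.3°, +117.8°, +128.2°, +151.6°.
Eastward gaps between consecutive values (wrapping around): 45.9°, 0.2°, 15.3°, 221.1°, 10.4°, 23.4°, 43.7°.
Largest gap = 221.1° ⇒ minimal covering band is its complement: 360° − 221.1° = 138.9°.
Band runs from +117.8° eastward to -103.3°, crossing the antimeridian.

138.9°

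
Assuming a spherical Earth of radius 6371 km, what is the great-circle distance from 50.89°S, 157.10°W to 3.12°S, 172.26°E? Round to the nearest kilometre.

Δλ = 172.26 − -157.10 = 329.36°; wrapped into (−180°, 180°]: -30.64°.
Δφ = -3.12 − -50.89 = 47.77°.
a = sin²(Δφ/2) + cos φ₁ · cos φ₂ · sin²(Δλ/2) = 0.207915.
c = 2·atan2(√a, √(1−a)) = 0.94694 rad → d = 6371·c ≈ 6032.96 km.

6033 km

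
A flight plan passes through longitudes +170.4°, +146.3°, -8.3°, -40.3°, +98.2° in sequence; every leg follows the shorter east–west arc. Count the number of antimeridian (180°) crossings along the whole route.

Leg 1: +170.4° → +146.3°, shortest Δλ = -24.1° (west) — does not cross 180°.
Leg 2: +146.3° → -8.3°, shortest Δλ = -154.6° (west) — does not cross 180°.
Leg 3: -8.3° → -40.3°, shortest Δλ = -32.0° (west) — does not cross 180°.
Leg 4: -40.3° → +98.2°, shortest Δλ = 138.5° (east) — does not cross 180°.
Total crossings: 0.

0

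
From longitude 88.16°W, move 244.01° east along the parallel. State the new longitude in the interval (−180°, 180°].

Start at -88.16°; shift +244.01° → +155.85°.
+155.85° already lies in (−180°, 180°].

155.85°E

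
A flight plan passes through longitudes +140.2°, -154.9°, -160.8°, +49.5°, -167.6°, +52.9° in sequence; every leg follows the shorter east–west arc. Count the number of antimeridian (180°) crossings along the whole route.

Leg 1: +140.2° → -154.9°, shortest Δλ = 64.9° (east) — crosses 180°.
Leg 2: -154.9° → -160.8°, shortest Δλ = -5.9° (west) — does not cross 180°.
Leg 3: -160.8° → +49.5°, shortest Δλ = -149.7° (west) — crosses 180°.
Leg 4: +49.5° → -167.6°, shortest Δλ = 142.9° (east) — crosses 180°.
Leg 5: -167.6° → +52.9°, shortest Δλ = -139.5° (west) — crosses 180°.
Total crossings: 4.

4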